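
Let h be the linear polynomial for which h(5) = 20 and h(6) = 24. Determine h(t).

h(t) = 4t

Using the Lagrange interpolation formula with nodes 5, 6:
  L_0(t) = (t - 6) / -1
  L_1(t) = (t - 5) / 1
Then h(t) = 20·L_0(t) + 24·L_1(t).
Expanding and collecting terms gives h(t) = 4t.
Check: h(6) = 24. ✓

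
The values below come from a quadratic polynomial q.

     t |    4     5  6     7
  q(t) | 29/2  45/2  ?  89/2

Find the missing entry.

65/2

On equispaced nodes a degree-2 polynomial has vanishing third forward difference, so
  - q(4) + 3·q(5) - 3·q(6) + q(7) = 0.
Substituting the known values and solving for q(6):
  -3·q(6) = -195/2
  q(6) = 65/2.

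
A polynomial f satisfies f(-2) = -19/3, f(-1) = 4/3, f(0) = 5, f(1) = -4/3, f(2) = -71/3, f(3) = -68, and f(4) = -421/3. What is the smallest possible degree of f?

Forward differences of the values at u = -2, -1, 0, 1, 2, 3, 4:
  f  : -19/3  4/3  5  -4/3  -71/3  -68  -421/3
  Δ  : 23/3  11/3  -19/3  -67/3  -133/3  -217/3
  Δ^2: -4  -10  -16  -22  -28
  Δ^3: -6  -6  -6  -6
  Δ^4: 0  0  0
  Δ^5: 0  0
  Δ^6: 0
The third differences are constant (-6) and nonzero, while all higher differences vanish, so the minimal degree is 3.

3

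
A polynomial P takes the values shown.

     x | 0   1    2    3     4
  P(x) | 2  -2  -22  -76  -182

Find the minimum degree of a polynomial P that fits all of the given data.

Divided differences on the nodes 0, 1, 2, 3, 4:
  order 0: 2  -2  -22  -76  -182
  order 1: -4  -20  -54  -106
  order 2: -8  -17  -26
  order 3: -3  -3
  order 4: 0
The order-3 divided differences are all -3 (nonzero) and every higher order vanishes, so the data lies on a polynomial of degree exactly 3.

3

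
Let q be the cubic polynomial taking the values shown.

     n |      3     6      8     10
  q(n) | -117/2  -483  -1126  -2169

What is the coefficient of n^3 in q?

Write q(n) = an^3 + bn^2 + cn + d. Substituting each data point gives a linear system:
  27a + 9b + 3c + d = -117/2
  216a + 36b + 6c + d = -483
  512a + 64b + 8c + d = -1126
  1000a + 100b + 10c + d = -2169
Solving the system yields a = -2, b = -2, c = 5/2, d = 6.
So q(n) = -2n^3 - 2n^2 + (5/2)n + 6.
The leading coefficient is -2.

-2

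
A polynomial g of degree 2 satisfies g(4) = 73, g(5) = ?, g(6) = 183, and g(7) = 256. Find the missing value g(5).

On equispaced nodes a degree-2 polynomial has vanishing third forward difference, so
  - g(4) + 3·g(5) - 3·g(6) + g(7) = 0.
Substituting the known values and solving for g(5):
  3·g(5) = 366
  g(5) = 122.

122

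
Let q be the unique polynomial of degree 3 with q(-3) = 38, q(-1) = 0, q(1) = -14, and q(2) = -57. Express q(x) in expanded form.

Write q(x) = ax^3 + bx^2 + cx + d. Substituting each data point gives a linear system:
  -27a + 9b - 3c + d = 38
  -a + b - c + d = 0
  a + b + c + d = -14
  8a + 4b + 2c + d = -57
Solving the system yields a = -3, b = -6, c = -4, d = -1.
So q(x) = -3x³ - 6x² - 4x - 1.
Check: q(-1) = 0. ✓

q(x) = -3x^3 - 6x^2 - 4x - 1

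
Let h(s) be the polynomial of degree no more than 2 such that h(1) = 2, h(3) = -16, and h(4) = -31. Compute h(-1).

4

Using the Lagrange interpolation formula with nodes 1, 3, 4:
  L_0(s) = (s - 3)(s - 4) / 6
  L_1(s) = (s - 1)(s - 4) / -2
  L_2(s) = (s - 1)(s - 3) / 3
Then h(s) = 2·L_0(s) - 16·L_1(s) - 31·L_2(s).
Expanding and collecting terms gives h(s) = -2s^2 - s + 5.
Evaluating at s = -1: h(-1) = 4.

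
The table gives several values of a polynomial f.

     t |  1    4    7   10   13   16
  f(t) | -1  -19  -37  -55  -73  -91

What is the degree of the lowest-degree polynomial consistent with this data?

1

Forward differences of the values at t = 1, 4, 7, 10, 13, 16:
  f  : -1  -19  -37  -55  -73  -91
  Δ  : -18  -18  -18  -18  -18
  Δ^2: 0  0  0  0
  Δ^3: 0  0  0
  Δ^4: 0  0
  Δ^5: 0
The first differences are constant (-18) and nonzero, while all higher differences vanish, so the minimal degree is 1.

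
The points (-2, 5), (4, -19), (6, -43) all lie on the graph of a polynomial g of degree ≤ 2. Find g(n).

Using the Lagrange interpolation formula with nodes -2, 4, 6:
  L_0(n) = (n - 4)(n - 6) / 48
  L_1(n) = (n + 2)(n - 6) / -12
  L_2(n) = (n + 2)(n - 4) / 16
Then g(n) = 5·L_0(n) - 19·L_1(n) - 43·L_2(n).
Expanding and collecting terms gives g(n) = -n² - 2n + 5.
Check: g(-2) = 5. ✓

g(n) = -n^2 - 2n + 5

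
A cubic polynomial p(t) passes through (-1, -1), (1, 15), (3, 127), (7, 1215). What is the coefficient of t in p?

Write p(t) = at^3 + bt^2 + ct + d. Substituting each data point gives a linear system:
  -a + b - c + d = -1
  a + b + c + d = 15
  27a + 9b + 3c + d = 127
  343a + 49b + 7c + d = 1215
Solving the system yields a = 3, b = 3, c = 5, d = 4.
So p(t) = 3t³ + 3t² + 5t + 4.
The coefficient of t is 5.

5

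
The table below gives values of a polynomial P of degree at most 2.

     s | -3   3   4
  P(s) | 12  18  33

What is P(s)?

P(s) = 2s^2 + s - 3

Write P(s) = as^2 + bs + c. Substituting each data point gives a linear system:
  9a - 3b + c = 12
  9a + 3b + c = 18
  16a + 4b + c = 33
Solving the system yields a = 2, b = 1, c = -3.
So P(s) = 2s^2 + s - 3.
Check: P(4) = 33. ✓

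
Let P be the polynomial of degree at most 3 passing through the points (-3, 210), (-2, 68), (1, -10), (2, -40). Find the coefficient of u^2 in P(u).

Write P(u) = au^3 + bu^2 + cu + d. Substituting each data point gives a linear system:
  -27a + 9b - 3c + d = 210
  -8a + 4b - 2c + d = 68
  a + b + c + d = -10
  8a + 4b + 2c + d = -40
Solving the system yields a = -6, b = 5, c = -3, d = -6.
So P(u) = -6u³ + 5u² - 3u - 6.
The coefficient of u^2 is 5.

5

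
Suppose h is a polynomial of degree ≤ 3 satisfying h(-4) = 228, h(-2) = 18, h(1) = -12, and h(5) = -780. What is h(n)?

h(n) = -5n^3 - 6n^2 - n

Write h(n) = an^3 + bn^2 + cn + d. Substituting each data point gives a linear system:
  -64a + 16b - 4c + d = 228
  -8a + 4b - 2c + d = 18
  a + b + c + d = -12
  125a + 25b + 5c + d = -780
Solving the system yields a = -5, b = -6, c = -1, d = 0.
So h(n) = -5n^3 - 6n^2 - n.
Check: h(-2) = 18. ✓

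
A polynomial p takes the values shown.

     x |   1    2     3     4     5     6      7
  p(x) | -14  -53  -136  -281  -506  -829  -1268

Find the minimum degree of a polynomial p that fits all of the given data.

Forward differences of the values at x = 1, 2, 3, 4, 5, 6, 7:
  p  : -14  -53  -136  -281  -506  -829  -1268
  Δ  : -39  -83  -145  -225  -323  -439
  Δ^2: -44  -62  -80  -98  -116
  Δ^3: -18  -18  -18  -18
  Δ^4: 0  0  0
  Δ^5: 0  0
  Δ^6: 0
The third differences are constant (-18) and nonzero, while all higher differences vanish, so the minimal degree is 3.

3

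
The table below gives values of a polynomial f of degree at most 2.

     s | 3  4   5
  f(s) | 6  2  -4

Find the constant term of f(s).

6

Write f(s) = as^2 + bs + c. Substituting each data point gives a linear system:
  9a + 3b + c = 6
  16a + 4b + c = 2
  25a + 5b + c = -4
Solving the system yields a = -1, b = 3, c = 6.
So f(s) = -s^2 + 3s + 6.
The constant term is 6.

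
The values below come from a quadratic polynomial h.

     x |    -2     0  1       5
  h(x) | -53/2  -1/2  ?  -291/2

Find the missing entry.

The 3 known points determine the degree-2 polynomial uniquely.
Write h(x) = ax^2 + bx + c. Substituting each data point gives a linear system:
  4a - 2b + c = -53/2
  c = -1/2
  25a + 5b + c = -291/2
Solving the system yields a = -6, b = 1, c = -1/2.
So h(x) = -6x² + x - 1/2.
Then h(1) = -11/2.

-11/2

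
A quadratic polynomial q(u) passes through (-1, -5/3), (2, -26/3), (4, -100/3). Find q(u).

q(u) = -2u^2 - (1/3)u

Using the Lagrange interpolation formula with nodes -1, 2, 4:
  L_0(u) = (u - 2)(u - 4) / 15
  L_1(u) = (u + 1)(u - 4) / -6
  L_2(u) = (u + 1)(u - 2) / 10
Then q(u) = -5/3·L_0(u) - 26/3·L_1(u) - 100/3·L_2(u).
Expanding and collecting terms gives q(u) = -2u^2 - (1/3)u.
Check: q(4) = -100/3. ✓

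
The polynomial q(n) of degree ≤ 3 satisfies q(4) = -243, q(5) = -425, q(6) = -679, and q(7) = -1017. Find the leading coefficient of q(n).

-2

Write q(n) = an^3 + bn^2 + cn + d. Substituting each data point gives a linear system:
  64a + 16b + 4c + d = -243
  125a + 25b + 5c + d = -425
  216a + 36b + 6c + d = -679
  343a + 49b + 7c + d = -1017
Solving the system yields a = -2, b = -6, c = -6, d = 5.
So q(n) = -2n³ - 6n² - 6n + 5.
The leading coefficient is -2.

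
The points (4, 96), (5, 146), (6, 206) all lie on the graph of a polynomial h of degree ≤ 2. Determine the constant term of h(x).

-4

Write h(x) = ax^2 + bx + c. Substituting each data point gives a linear system:
  16a + 4b + c = 96
  25a + 5b + c = 146
  36a + 6b + c = 206
Solving the system yields a = 5, b = 5, c = -4.
So h(x) = 5x^2 + 5x - 4.
The constant term is -4.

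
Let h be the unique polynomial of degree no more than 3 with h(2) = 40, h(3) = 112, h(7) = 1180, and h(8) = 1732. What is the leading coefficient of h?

3

Write h(s) = as^3 + bs^2 + cs + d. Substituting each data point gives a linear system:
  8a + 4b + 2c + d = 40
  27a + 9b + 3c + d = 112
  343a + 49b + 7c + d = 1180
  512a + 64b + 8c + d = 1732
Solving the system yields a = 3, b = 3, c = 0, d = 4.
So h(s) = 3s^3 + 3s^2 + 4.
The leading coefficient is 3.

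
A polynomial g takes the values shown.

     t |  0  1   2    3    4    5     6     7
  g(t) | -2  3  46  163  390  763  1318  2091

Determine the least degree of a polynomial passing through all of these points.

3

Forward differences of the values at t = 0, 1, 2, 3, 4, 5, 6, 7:
  g  : -2  3  46  163  390  763  1318  2091
  Δ  : 5  43  117  227  373  555  773
  Δ^2: 38  74  110  146  182  218
  Δ^3: 36  36  36  36  36
  Δ^4: 0  0  0  0
  Δ^5: 0  0  0
  Δ^6: 0  0
  Δ^7: 0
The third differences are constant (36) and nonzero, while all higher differences vanish, so the minimal degree is 3.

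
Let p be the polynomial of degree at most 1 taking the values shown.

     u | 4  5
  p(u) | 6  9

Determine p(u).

Using the Lagrange interpolation formula with nodes 4, 5:
  L_0(u) = (u - 5) / -1
  L_1(u) = (u - 4) / 1
Then p(u) = 6·L_0(u) + 9·L_1(u).
Expanding and collecting terms gives p(u) = 3u - 6.
Check: p(5) = 9. ✓

p(u) = 3u - 6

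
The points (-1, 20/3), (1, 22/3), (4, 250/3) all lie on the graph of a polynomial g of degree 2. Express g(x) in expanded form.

Write g(x) = ax^2 + bx + c. Substituting each data point gives a linear system:
  a - b + c = 20/3
  a + b + c = 22/3
  16a + 4b + c = 250/3
Solving the system yields a = 5, b = 1/3, c = 2.
So g(x) = 5x^2 + (1/3)x + 2.
Check: g(-1) = 20/3. ✓

g(x) = 5x^2 + (1/3)x + 2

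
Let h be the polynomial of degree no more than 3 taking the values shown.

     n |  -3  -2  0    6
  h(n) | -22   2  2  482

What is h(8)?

Using the Lagrange interpolation formula with nodes -3, -2, 0, 6:
  L_0(n) = (n + 2)n(n - 6) / -27
  L_1(n) = (n + 3)n(n - 6) / 16
  L_2(n) = (n + 3)(n + 2)(n - 6) / -36
  L_3(n) = (n + 3)(n + 2)n / 432
Then h(n) = -22·L_0(n) + 2·L_1(n) + 2·L_2(n) + 482·L_3(n).
Expanding and collecting terms gives h(n) = 2n^3 + 2n^2 - 4n + 2.
Evaluating at n = 8: h(8) = 1122.

1122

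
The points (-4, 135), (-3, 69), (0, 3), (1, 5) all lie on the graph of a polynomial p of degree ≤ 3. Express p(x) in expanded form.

p(x) = -x^3 + 4x^2 - x + 3

Write p(x) = ax^3 + bx^2 + cx + d. Substituting each data point gives a linear system:
  -64a + 16b - 4c + d = 135
  -27a + 9b - 3c + d = 69
  d = 3
  a + b + c + d = 5
Solving the system yields a = -1, b = 4, c = -1, d = 3.
So p(x) = -x^3 + 4x^2 - x + 3.
Check: p(0) = 3. ✓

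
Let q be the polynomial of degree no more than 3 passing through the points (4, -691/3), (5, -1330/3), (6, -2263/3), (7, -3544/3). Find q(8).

-5227/3

Write q(x) = ax^3 + bx^2 + cx + d. Substituting each data point gives a linear system:
  64a + 16b + 4c + d = -691/3
  125a + 25b + 5c + d = -1330/3
  216a + 36b + 6c + d = -2263/3
  343a + 49b + 7c + d = -3544/3
Solving the system yields a = -3, b = -4, c = 6, d = 5/3.
So q(x) = -3x^3 - 4x^2 + 6x + 5/3.
Then q(8) = -5227/3.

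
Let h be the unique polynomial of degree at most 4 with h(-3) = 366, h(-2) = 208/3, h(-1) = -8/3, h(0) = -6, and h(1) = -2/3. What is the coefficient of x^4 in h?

Write h(x) = ax^4 + bx^3 + cx^2 + dx + e. Substituting each data point gives a linear system:
  81a - 27b + 9c - 3d + e = 366
  16a - 8b + 4c - 2d + e = 208/3
  a - b + c - d + e = -8/3
  e = -6
  a + b + c + d + e = -2/3
Solving the system yields a = 4, b = -2, c = 1/3, d = 3, e = -6.
So h(x) = 4x^4 - 2x^3 + (1/3)x^2 + 3x - 6.
The leading coefficient is 4.

4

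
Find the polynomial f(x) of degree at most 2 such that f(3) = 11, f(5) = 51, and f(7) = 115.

f(x) = 3x^2 - 4x - 4

Write f(x) = ax^2 + bx + c. Substituting each data point gives a linear system:
  9a + 3b + c = 11
  25a + 5b + c = 51
  49a + 7b + c = 115
Solving the system yields a = 3, b = -4, c = -4.
So f(x) = 3x^2 - 4x - 4.
Check: f(5) = 51. ✓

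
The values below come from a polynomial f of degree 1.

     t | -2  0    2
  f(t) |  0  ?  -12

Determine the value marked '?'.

The 2 known points determine the degree-1 polynomial uniquely.
Write f(t) = at + b. Substituting each data point gives a linear system:
  -2a + b = 0
  2a + b = -12
Solving the system yields a = -3, b = -6.
So f(t) = -3t - 6.
Then f(0) = -6.

-6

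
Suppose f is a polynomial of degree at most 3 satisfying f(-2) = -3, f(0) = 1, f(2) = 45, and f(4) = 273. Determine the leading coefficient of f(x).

Write f(x) = ax^3 + bx^2 + cx + d. Substituting each data point gives a linear system:
  -8a + 4b - 2c + d = -3
  d = 1
  8a + 4b + 2c + d = 45
  64a + 16b + 4c + d = 273
Solving the system yields a = 3, b = 5, c = 0, d = 1.
So f(x) = 3x^3 + 5x^2 + 1.
The leading coefficient is 3.

3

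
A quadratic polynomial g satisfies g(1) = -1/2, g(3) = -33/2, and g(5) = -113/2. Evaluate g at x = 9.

Using the Lagrange interpolation formula with nodes 1, 3, 5:
  L_0(x) = (x - 3)(x - 5) / 8
  L_1(x) = (x - 1)(x - 5) / -4
  L_2(x) = (x - 1)(x - 3) / 8
Then g(x) = -1/2·L_0(x) - 33/2·L_1(x) - 113/2·L_2(x).
Expanding and collecting terms gives g(x) = -3x^2 + 4x - 3/2.
Evaluating at x = 9: g(9) = -417/2.

-417/2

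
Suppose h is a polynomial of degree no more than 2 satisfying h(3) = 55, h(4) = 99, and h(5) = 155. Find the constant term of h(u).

Write h(u) = au^2 + bu + c. Substituting each data point gives a linear system:
  9a + 3b + c = 55
  16a + 4b + c = 99
  25a + 5b + c = 155
Solving the system yields a = 6, b = 2, c = -5.
So h(u) = 6u^2 + 2u - 5.
The constant term is -5.

-5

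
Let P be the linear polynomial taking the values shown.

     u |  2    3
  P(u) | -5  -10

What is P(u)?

Write P(u) = au + b. Substituting each data point gives a linear system:
  2a + b = -5
  3a + b = -10
Solving the system yields a = -5, b = 5.
So P(u) = -5u + 5.
Check: P(3) = -10. ✓

P(u) = -5u + 5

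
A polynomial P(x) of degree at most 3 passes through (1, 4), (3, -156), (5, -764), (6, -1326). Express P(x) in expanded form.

Write P(x) = ax^3 + bx^2 + cx + d. Substituting each data point gives a linear system:
  a + b + c + d = 4
  27a + 9b + 3c + d = -156
  125a + 25b + 5c + d = -764
  216a + 36b + 6c + d = -1326
Solving the system yields a = -6, b = -2, c = 6, d = 6.
So P(x) = -6x^3 - 2x^2 + 6x + 6.
Check: P(3) = -156. ✓

P(x) = -6x^3 - 2x^2 + 6x + 6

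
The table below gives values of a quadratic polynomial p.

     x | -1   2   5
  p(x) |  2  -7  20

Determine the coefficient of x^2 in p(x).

Write p(x) = ax^2 + bx + c. Substituting each data point gives a linear system:
  a - b + c = 2
  4a + 2b + c = -7
  25a + 5b + c = 20
Solving the system yields a = 2, b = -5, c = -5.
So p(x) = 2x^2 - 5x - 5.
The leading coefficient is 2.

2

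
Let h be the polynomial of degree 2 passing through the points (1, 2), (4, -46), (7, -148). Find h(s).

Write h(s) = as^2 + bs + c. Substituting each data point gives a linear system:
  a + b + c = 2
  16a + 4b + c = -46
  49a + 7b + c = -148
Solving the system yields a = -3, b = -1, c = 6.
So h(s) = -3s^2 - s + 6.
Check: h(7) = -148. ✓

h(s) = -3s^2 - s + 6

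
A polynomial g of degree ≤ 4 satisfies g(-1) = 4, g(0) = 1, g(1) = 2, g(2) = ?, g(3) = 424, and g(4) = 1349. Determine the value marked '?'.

On equispaced nodes a degree-4 polynomial has vanishing fifth forward difference, so
  - g(-1) + 5·g(0) - 10·g(1) + 10·g(2) - 5·g(3) + g(4) = 0.
Substituting the known values and solving for g(2):
  10·g(2) = 790
  g(2) = 79.

79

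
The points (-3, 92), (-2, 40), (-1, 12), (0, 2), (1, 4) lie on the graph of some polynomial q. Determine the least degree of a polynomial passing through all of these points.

3

Forward differences of the values at n = -3, -2, -1, 0, 1:
  q  : 92  40  12  2  4
  Δ  : -52  -28  -10  2
  Δ^2: 24  18  12
  Δ^3: -6  -6
  Δ^4: 0
The third differences are constant (-6) and nonzero, while all higher differences vanish, so the minimal degree is 3.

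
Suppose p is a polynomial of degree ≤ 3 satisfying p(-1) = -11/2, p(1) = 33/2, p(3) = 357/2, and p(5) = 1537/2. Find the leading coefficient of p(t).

Write p(t) = at^3 + bt^2 + ct + d. Substituting each data point gives a linear system:
  -a + b - c + d = -11/2
  a + b + c + d = 33/2
  27a + 9b + 3c + d = 357/2
  125a + 25b + 5c + d = 1537/2
Solving the system yields a = 6, b = -1/2, c = 5, d = 6.
So p(t) = 6t^3 - (1/2)t^2 + 5t + 6.
The leading coefficient is 6.

6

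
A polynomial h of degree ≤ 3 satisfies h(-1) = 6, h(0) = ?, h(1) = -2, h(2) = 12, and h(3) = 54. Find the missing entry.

0

The 4 known points determine the degree-3 polynomial uniquely.
Write h(t) = at^3 + bt^2 + ct + d. Substituting each data point gives a linear system:
  -a + b - c + d = 6
  a + b + c + d = -2
  8a + 4b + 2c + d = 12
  27a + 9b + 3c + d = 54
Solving the system yields a = 2, b = 2, c = -6, d = 0.
So h(t) = 2t^3 + 2t^2 - 6t.
Then h(0) = 0.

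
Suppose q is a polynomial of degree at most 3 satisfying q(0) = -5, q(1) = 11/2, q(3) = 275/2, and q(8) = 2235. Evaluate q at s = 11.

Write q(s) = as^3 + bs^2 + cs + d. Substituting each data point gives a linear system:
  d = -5
  a + b + c + d = 11/2
  27a + 9b + 3c + d = 275/2
  512a + 64b + 8c + d = 2235
Solving the system yields a = 4, b = 5/2, c = 4, d = -5.
So q(s) = 4s^3 + (5/2)s^2 + 4s - 5.
Then q(11) = 11331/2.

11331/2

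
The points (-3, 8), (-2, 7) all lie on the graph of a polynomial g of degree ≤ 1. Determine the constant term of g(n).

Write g(n) = an + b. Substituting each data point gives a linear system:
  -3a + b = 8
  -2a + b = 7
Solving the system yields a = -1, b = 5.
So g(n) = -n + 5.
The constant term is 5.

5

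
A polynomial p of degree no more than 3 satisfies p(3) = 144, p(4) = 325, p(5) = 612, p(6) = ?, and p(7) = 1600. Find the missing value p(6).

1029

The 4 known points determine the degree-3 polynomial uniquely.
Write p(s) = as^3 + bs^2 + cs + d. Substituting each data point gives a linear system:
  27a + 9b + 3c + d = 144
  64a + 16b + 4c + d = 325
  125a + 25b + 5c + d = 612
  343a + 49b + 7c + d = 1600
Solving the system yields a = 4, b = 5, c = -2, d = -3.
So p(s) = 4s³ + 5s² - 2s - 3.
Then p(6) = 1029.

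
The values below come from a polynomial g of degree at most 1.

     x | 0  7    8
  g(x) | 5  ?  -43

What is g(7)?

-37

The 2 known points determine the degree-1 polynomial uniquely.
Write g(x) = ax + b. Substituting each data point gives a linear system:
  b = 5
  8a + b = -43
Solving the system yields a = -6, b = 5.
So g(x) = -6x + 5.
Then g(7) = -37.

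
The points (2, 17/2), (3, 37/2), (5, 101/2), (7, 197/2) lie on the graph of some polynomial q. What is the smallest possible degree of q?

2

Divided differences on the nodes 2, 3, 5, 7:
  order 0: 17/2  37/2  101/2  197/2
  order 1: 10  16  24
  order 2: 2  2
  order 3: 0
The order-2 divided differences are all 2 (nonzero) and every higher order vanishes, so the data lies on a polynomial of degree exactly 2.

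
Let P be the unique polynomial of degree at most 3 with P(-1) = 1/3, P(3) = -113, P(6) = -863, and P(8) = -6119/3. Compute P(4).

-779/3

Using the Lagrange interpolation formula with nodes -1, 3, 6, 8:
  L_0(t) = (t - 3)(t - 6)(t - 8) / -252
  L_1(t) = (t + 1)(t - 6)(t - 8) / 60
  L_2(t) = (t + 1)(t - 3)(t - 8) / -42
  L_3(t) = (t + 1)(t - 3)(t - 6) / 90
Then P(t) = 1/3·L_0(t) - 113·L_1(t) - 863·L_2(t) - 6119/3·L_3(t).
Expanding and collecting terms gives P(t) = -4t³ + (1/3)t² - t - 5.
Evaluating at t = 4: P(4) = -779/3.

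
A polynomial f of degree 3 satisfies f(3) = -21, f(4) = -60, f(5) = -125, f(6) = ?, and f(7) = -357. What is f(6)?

-222

The 4 known points determine the degree-3 polynomial uniquely.
Write f(x) = ax^3 + bx^2 + cx + d. Substituting each data point gives a linear system:
  27a + 9b + 3c + d = -21
  64a + 16b + 4c + d = -60
  125a + 25b + 5c + d = -125
  343a + 49b + 7c + d = -357
Solving the system yields a = -1, b = -1, c = 5, d = 0.
So f(x) = -x^3 - x^2 + 5x.
Then f(6) = -222.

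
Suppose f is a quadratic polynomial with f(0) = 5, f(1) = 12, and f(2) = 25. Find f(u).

Using the Lagrange interpolation formula with nodes 0, 1, 2:
  L_0(u) = (u - 1)(u - 2) / 2
  L_1(u) = u(u - 2) / -1
  L_2(u) = u(u - 1) / 2
Then f(u) = 5·L_0(u) + 12·L_1(u) + 25·L_2(u).
Expanding and collecting terms gives f(u) = 3u^2 + 4u + 5.
Check: f(1) = 12. ✓

f(u) = 3u^2 + 4u + 5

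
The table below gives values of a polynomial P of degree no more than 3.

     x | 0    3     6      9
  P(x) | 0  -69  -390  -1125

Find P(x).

Using the Lagrange interpolation formula with nodes 0, 3, 6, 9:
  L_0(x) = (x - 3)(x - 6)(x - 9) / -162
  L_1(x) = x(x - 6)(x - 9) / 54
  L_2(x) = x(x - 3)(x - 9) / -54
  L_3(x) = x(x - 3)(x - 6) / 162
Then P(x) = 0·L_0(x) - 69·L_1(x) - 390·L_2(x) - 1125·L_3(x).
Expanding and collecting terms gives P(x) = -x³ - 5x² + x.
Check: P(0) = 0. ✓

P(x) = -x^3 - 5x^2 + x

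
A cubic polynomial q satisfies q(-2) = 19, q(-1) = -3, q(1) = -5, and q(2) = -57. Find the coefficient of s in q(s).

Write q(s) = as^3 + bs^2 + cs + d. Substituting each data point gives a linear system:
  -8a + 4b - 2c + d = 19
  -a + b - c + d = -3
  a + b + c + d = -5
  8a + 4b + 2c + d = -57
Solving the system yields a = -6, b = -5, c = 5, d = 1.
So q(s) = -6s³ - 5s² + 5s + 1.
The coefficient of s is 5.

5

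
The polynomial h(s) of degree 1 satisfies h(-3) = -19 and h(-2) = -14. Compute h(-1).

-9

Using the Lagrange interpolation formula with nodes -3, -2:
  L_0(s) = (s + 2) / -1
  L_1(s) = (s + 3) / 1
Then h(s) = -19·L_0(s) - 14·L_1(s).
Expanding and collecting terms gives h(s) = 5s - 4.
Evaluating at s = -1: h(-1) = -9.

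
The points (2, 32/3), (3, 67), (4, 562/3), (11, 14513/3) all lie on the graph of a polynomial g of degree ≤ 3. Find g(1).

-17/3

Write g(t) = at^3 + bt^2 + ct + d. Substituting each data point gives a linear system:
  8a + 4b + 2c + d = 32/3
  27a + 9b + 3c + d = 67
  64a + 16b + 4c + d = 562/3
  1331a + 121b + 11c + d = 14513/3
Solving the system yields a = 4, b = -4, c = 1/3, d = -6.
So g(t) = 4t³ - 4t² + (1/3)t - 6.
Then g(1) = -17/3.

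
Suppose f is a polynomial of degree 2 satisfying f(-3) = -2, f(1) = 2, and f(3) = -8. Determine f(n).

Write f(n) = an^2 + bn + c. Substituting each data point gives a linear system:
  9a - 3b + c = -2
  a + b + c = 2
  9a + 3b + c = -8
Solving the system yields a = -1, b = -1, c = 4.
So f(n) = -n^2 - n + 4.
Check: f(3) = -8. ✓

f(n) = -n^2 - n + 4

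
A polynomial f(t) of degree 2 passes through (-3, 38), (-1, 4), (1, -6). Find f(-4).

64

Forward differences of the values at t = -3, -1, 1:
  f  : 38  4  -6
  Δ  : -34  -10
  Δ^2: 24
The second differences are constant, confirming degree 2.
Interpolating (Newton forward form) and evaluating at t = -4 gives f(-4) = 64.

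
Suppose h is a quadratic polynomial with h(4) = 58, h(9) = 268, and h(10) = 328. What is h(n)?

Using the Lagrange interpolation formula with nodes 4, 9, 10:
  L_0(n) = (n - 9)(n - 10) / 30
  L_1(n) = (n - 4)(n - 10) / -5
  L_2(n) = (n - 4)(n - 9) / 6
Then h(n) = 58·L_0(n) + 268·L_1(n) + 328·L_2(n).
Expanding and collecting terms gives h(n) = 3n^2 + 3n - 2.
Check: h(4) = 58. ✓

h(n) = 3n^2 + 3n - 2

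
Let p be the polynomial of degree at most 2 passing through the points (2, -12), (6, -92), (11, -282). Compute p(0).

4

Using the Lagrange interpolation formula with nodes 2, 6, 11:
  L_0(u) = (u - 6)(u - 11) / 36
  L_1(u) = (u - 2)(u - 11) / -20
  L_2(u) = (u - 2)(u - 6) / 45
Then p(u) = -12·L_0(u) - 92·L_1(u) - 282·L_2(u).
Expanding and collecting terms gives p(u) = -2u² - 4u + 4.
Evaluating at u = 0: p(0) = 4.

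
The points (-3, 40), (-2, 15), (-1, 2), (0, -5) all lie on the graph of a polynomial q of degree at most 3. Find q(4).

-93

Write q(s) = as^3 + bs^2 + cs + d. Substituting each data point gives a linear system:
  -27a + 9b - 3c + d = 40
  -8a + 4b - 2c + d = 15
  -a + b - c + d = 2
  d = -5
Solving the system yields a = -1, b = 0, c = -6, d = -5.
So q(s) = -s^3 - 6s - 5.
Then q(4) = -93.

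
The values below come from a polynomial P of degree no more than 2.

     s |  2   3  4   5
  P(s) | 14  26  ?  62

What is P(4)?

The 3 known points determine the degree-2 polynomial uniquely.
Write P(s) = as^2 + bs + c. Substituting each data point gives a linear system:
  4a + 2b + c = 14
  9a + 3b + c = 26
  25a + 5b + c = 62
Solving the system yields a = 2, b = 2, c = 2.
So P(s) = 2s² + 2s + 2.
Then P(4) = 42.

42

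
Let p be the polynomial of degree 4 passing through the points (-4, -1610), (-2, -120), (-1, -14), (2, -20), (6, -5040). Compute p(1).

Using the Lagrange interpolation formula with nodes -4, -2, -1, 2, 6:
  L_0(u) = (u + 2)(u + 1)(u - 2)(u - 6) / 360
  L_1(u) = (u + 4)(u + 1)(u - 2)(u - 6) / -64
  L_2(u) = (u + 4)(u + 2)(u - 2)(u - 6) / 63
  L_3(u) = (u + 4)(u + 2)(u + 1)(u - 6) / -288
  L_4(u) = (u + 4)(u + 2)(u + 1)(u - 2) / 2240
Then p(u) = -1610·L_0(u) - 120·L_1(u) - 14·L_2(u) - 20·L_3(u) - 5040·L_4(u).
Expanding and collecting terms gives p(u) = -5u^4 + 6u^3 + 4u^2 + u - 6.
Evaluating at u = 1: p(1) = 0.

0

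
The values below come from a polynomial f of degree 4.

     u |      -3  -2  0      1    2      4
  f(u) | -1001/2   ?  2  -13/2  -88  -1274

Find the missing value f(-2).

-116

The 5 known points determine the degree-4 polynomial uniquely.
Write f(u) = au^4 + bu^3 + cu^2 + du + e. Substituting each data point gives a linear system:
  81a - 27b + 9c - 3d + e = -1001/2
  e = 2
  a + b + c + d + e = -13/2
  16a + 8b + 4c + 2d + e = -88
  256a + 64b + 16c + 4d + e = -1274
Solving the system yields a = -5, b = 3/2, c = -6, d = 1, e = 2.
So f(u) = -5u⁴ + (3/2)u³ - 6u² + u + 2.
Then f(-2) = -116.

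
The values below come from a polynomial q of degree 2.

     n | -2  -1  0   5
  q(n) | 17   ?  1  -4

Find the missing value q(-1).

8

The 3 known points determine the degree-2 polynomial uniquely.
Write q(n) = an^2 + bn + c. Substituting each data point gives a linear system:
  4a - 2b + c = 17
  c = 1
  25a + 5b + c = -4
Solving the system yields a = 1, b = -6, c = 1.
So q(n) = n² - 6n + 1.
Then q(-1) = 8.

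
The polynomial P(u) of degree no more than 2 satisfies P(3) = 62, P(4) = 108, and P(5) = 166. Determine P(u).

P(u) = 6u^2 + 4u - 4

Using the Lagrange interpolation formula with nodes 3, 4, 5:
  L_0(u) = (u - 4)(u - 5) / 2
  L_1(u) = (u - 3)(u - 5) / -1
  L_2(u) = (u - 3)(u - 4) / 2
Then P(u) = 62·L_0(u) + 108·L_1(u) + 166·L_2(u).
Expanding and collecting terms gives P(u) = 6u² + 4u - 4.
Check: P(3) = 62. ✓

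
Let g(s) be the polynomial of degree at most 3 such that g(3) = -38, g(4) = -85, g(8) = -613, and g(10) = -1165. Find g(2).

-13

Using the Lagrange interpolation formula with nodes 3, 4, 8, 10:
  L_0(s) = (s - 4)(s - 8)(s - 10) / -35
  L_1(s) = (s - 3)(s - 8)(s - 10) / 24
  L_2(s) = (s - 3)(s - 4)(s - 10) / -40
  L_3(s) = (s - 3)(s - 4)(s - 8) / 84
Then g(s) = -38·L_0(s) - 85·L_1(s) - 613·L_2(s) - 1165·L_3(s).
Expanding and collecting terms gives g(s) = -s^3 - 2s^2 + 4s - 5.
Evaluating at s = 2: g(2) = -13.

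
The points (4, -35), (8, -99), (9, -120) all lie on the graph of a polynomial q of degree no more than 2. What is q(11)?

Using the Lagrange interpolation formula with nodes 4, 8, 9:
  L_0(t) = (t - 8)(t - 9) / 20
  L_1(t) = (t - 4)(t - 9) / -4
  L_2(t) = (t - 4)(t - 8) / 5
Then q(t) = -35·L_0(t) - 99·L_1(t) - 120·L_2(t).
Expanding and collecting terms gives q(t) = -t^2 - 4t - 3.
Evaluating at t = 11: q(11) = -168.

-168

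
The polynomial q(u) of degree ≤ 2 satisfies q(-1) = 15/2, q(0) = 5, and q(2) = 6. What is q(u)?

q(u) = u^2 - (3/2)u + 5

Write q(u) = au^2 + bu + c. Substituting each data point gives a linear system:
  a - b + c = 15/2
  c = 5
  4a + 2b + c = 6
Solving the system yields a = 1, b = -3/2, c = 5.
So q(u) = u^2 - (3/2)u + 5.
Check: q(-1) = 15/2. ✓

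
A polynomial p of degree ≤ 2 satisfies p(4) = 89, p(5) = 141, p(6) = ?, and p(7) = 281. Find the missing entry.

205

The 3 known points determine the degree-2 polynomial uniquely.
Write p(n) = an^2 + bn + c. Substituting each data point gives a linear system:
  16a + 4b + c = 89
  25a + 5b + c = 141
  49a + 7b + c = 281
Solving the system yields a = 6, b = -2, c = 1.
So p(n) = 6n² - 2n + 1.
Then p(6) = 205.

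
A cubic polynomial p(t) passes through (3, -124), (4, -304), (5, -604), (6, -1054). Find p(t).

p(t) = -5t^3 + 5t - 4

Write p(t) = at^3 + bt^2 + ct + d. Substituting each data point gives a linear system:
  27a + 9b + 3c + d = -124
  64a + 16b + 4c + d = -304
  125a + 25b + 5c + d = -604
  216a + 36b + 6c + d = -1054
Solving the system yields a = -5, b = 0, c = 5, d = -4.
So p(t) = -5t³ + 5t - 4.
Check: p(4) = -304. ✓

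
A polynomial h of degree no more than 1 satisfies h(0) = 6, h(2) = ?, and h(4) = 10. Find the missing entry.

8

On equispaced nodes a degree-1 polynomial has vanishing second forward difference, so
  h(0) - 2·h(2) + h(4) = 0.
Substituting the known values and solving for h(2):
  -2·h(2) = -16
  h(2) = 8.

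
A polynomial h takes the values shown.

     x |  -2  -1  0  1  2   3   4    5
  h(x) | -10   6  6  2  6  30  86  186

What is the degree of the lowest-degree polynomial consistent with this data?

3

Forward differences of the values at x = -2, -1, 0, 1, 2, 3, 4, 5:
  h  : -10  6  6  2  6  30  86  186
  Δ  : 16  0  -4  4  24  56  100
  Δ^2: -16  -4  8  20  32  44
  Δ^3: 12  12  12  12  12
  Δ^4: 0  0  0  0
  Δ^5: 0  0  0
  Δ^6: 0  0
  Δ^7: 0
The third differences are constant (12) and nonzero, while all higher differences vanish, so the minimal degree is 3.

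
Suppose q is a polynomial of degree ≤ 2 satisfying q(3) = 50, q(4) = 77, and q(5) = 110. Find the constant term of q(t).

Write q(t) = at^2 + bt + c. Substituting each data point gives a linear system:
  9a + 3b + c = 50
  16a + 4b + c = 77
  25a + 5b + c = 110
Solving the system yields a = 3, b = 6, c = 5.
So q(t) = 3t² + 6t + 5.
The constant term is 5.

5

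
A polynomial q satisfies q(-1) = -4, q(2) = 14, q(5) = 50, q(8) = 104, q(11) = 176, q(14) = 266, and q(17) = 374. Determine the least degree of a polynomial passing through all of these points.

2

Forward differences of the values at s = -1, 2, 5, 8, 11, 14, 17:
  q  : -4  14  50  104  176  266  374
  Δ  : 18  36  54  72  90  108
  Δ^2: 18  18  18  18  18
  Δ^3: 0  0  0  0
  Δ^4: 0  0  0
  Δ^5: 0  0
  Δ^6: 0
The second differences are constant (18) and nonzero, while all higher differences vanish, so the minimal degree is 2.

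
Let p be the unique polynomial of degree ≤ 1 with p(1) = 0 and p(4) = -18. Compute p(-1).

12

Using the Lagrange interpolation formula with nodes 1, 4:
  L_0(u) = (u - 4) / -3
  L_1(u) = (u - 1) / 3
Then p(u) = 0·L_0(u) - 18·L_1(u).
Expanding and collecting terms gives p(u) = -6u + 6.
Evaluating at u = -1: p(-1) = 12.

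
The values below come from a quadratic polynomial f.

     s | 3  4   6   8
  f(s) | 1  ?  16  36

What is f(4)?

4

The 3 known points determine the degree-2 polynomial uniquely.
Write f(s) = as^2 + bs + c. Substituting each data point gives a linear system:
  9a + 3b + c = 1
  36a + 6b + c = 16
  64a + 8b + c = 36
Solving the system yields a = 1, b = -4, c = 4.
So f(s) = s² - 4s + 4.
Then f(4) = 4.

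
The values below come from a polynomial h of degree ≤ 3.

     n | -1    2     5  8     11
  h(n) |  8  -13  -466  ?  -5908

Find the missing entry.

-2161

The 4 known points determine the degree-3 polynomial uniquely.
Write h(n) = an^3 + bn^2 + cn + d. Substituting each data point gives a linear system:
  -a + b - c + d = 8
  8a + 4b + 2c + d = -13
  125a + 25b + 5c + d = -466
  1331a + 121b + 11c + d = -5908
Solving the system yields a = -5, b = 6, c = 2, d = -1.
So h(n) = -5n^3 + 6n^2 + 2n - 1.
Then h(8) = -2161.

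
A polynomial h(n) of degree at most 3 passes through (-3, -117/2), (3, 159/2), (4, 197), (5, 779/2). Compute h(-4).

-155

Using the Lagrange interpolation formula with nodes -3, 3, 4, 5:
  L_0(n) = (n - 3)(n - 4)(n - 5) / -336
  L_1(n) = (n + 3)(n - 4)(n - 5) / 12
  L_2(n) = (n + 3)(n - 3)(n - 5) / -7
  L_3(n) = (n + 3)(n - 3)(n - 4) / 16
Then h(n) = -117/2·L_0(n) + 159/2·L_1(n) + 197·L_2(n) + 779/2·L_3(n).
Expanding and collecting terms gives h(n) = 3n^3 + (3/2)n^2 - 4n - 3.
Evaluating at n = -4: h(-4) = -155.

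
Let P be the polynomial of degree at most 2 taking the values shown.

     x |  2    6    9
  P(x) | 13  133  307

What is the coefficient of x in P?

-2

Write P(x) = ax^2 + bx + c. Substituting each data point gives a linear system:
  4a + 2b + c = 13
  36a + 6b + c = 133
  81a + 9b + c = 307
Solving the system yields a = 4, b = -2, c = 1.
So P(x) = 4x² - 2x + 1.
The coefficient of x is -2.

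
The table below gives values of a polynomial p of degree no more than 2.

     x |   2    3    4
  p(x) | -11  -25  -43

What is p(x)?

Write p(x) = ax^2 + bx + c. Substituting each data point gives a linear system:
  4a + 2b + c = -11
  9a + 3b + c = -25
  16a + 4b + c = -43
Solving the system yields a = -2, b = -4, c = 5.
So p(x) = -2x^2 - 4x + 5.
Check: p(4) = -43. ✓

p(x) = -2x^2 - 4x + 5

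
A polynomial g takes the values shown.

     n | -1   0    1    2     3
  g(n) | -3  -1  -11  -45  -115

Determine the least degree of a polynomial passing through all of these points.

Forward differences of the values at n = -1, 0, 1, 2, 3:
  g  : -3  -1  -11  -45  -115
  Δ  : 2  -10  -34  -70
  Δ^2: -12  -24  -36
  Δ^3: -12  -12
  Δ^4: 0
The third differences are constant (-12) and nonzero, while all higher differences vanish, so the minimal degree is 3.

3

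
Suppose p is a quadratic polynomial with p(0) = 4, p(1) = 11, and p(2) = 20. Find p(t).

p(t) = t^2 + 6t + 4

Using the Lagrange interpolation formula with nodes 0, 1, 2:
  L_0(t) = (t - 1)(t - 2) / 2
  L_1(t) = t(t - 2) / -1
  L_2(t) = t(t - 1) / 2
Then p(t) = 4·L_0(t) + 11·L_1(t) + 20·L_2(t).
Expanding and collecting terms gives p(t) = t^2 + 6t + 4.
Check: p(2) = 20. ✓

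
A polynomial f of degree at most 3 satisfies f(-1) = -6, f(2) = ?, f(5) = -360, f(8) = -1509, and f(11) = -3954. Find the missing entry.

-21

The 4 known points determine the degree-3 polynomial uniquely.
Write f(x) = ax^3 + bx^2 + cx + d. Substituting each data point gives a linear system:
  -a + b - c + d = -6
  125a + 25b + 5c + d = -360
  512a + 64b + 8c + d = -1509
  1331a + 121b + 11c + d = -3954
Solving the system yields a = -3, b = 0, c = 4, d = -5.
So f(x) = -3x³ + 4x - 5.
Then f(2) = -21.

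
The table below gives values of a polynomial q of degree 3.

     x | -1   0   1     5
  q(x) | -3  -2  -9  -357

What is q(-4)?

66

Write q(x) = ax^3 + bx^2 + cx + d. Substituting each data point gives a linear system:
  -a + b - c + d = -3
  d = -2
  a + b + c + d = -9
  125a + 25b + 5c + d = -357
Solving the system yields a = -2, b = -4, c = -1, d = -2.
So q(x) = -2x³ - 4x² - x - 2.
Then q(-4) = 66.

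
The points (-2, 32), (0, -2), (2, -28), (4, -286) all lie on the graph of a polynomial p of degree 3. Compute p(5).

Write p(u) = au^3 + bu^2 + cu + d. Substituting each data point gives a linear system:
  -8a + 4b - 2c + d = 32
  d = -2
  8a + 4b + 2c + d = -28
  64a + 16b + 4c + d = -286
Solving the system yields a = -5, b = 1, c = 5, d = -2.
So p(u) = -5u^3 + u^2 + 5u - 2.
Then p(5) = -577.

-577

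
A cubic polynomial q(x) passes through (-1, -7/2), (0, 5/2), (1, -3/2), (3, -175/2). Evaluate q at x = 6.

Using the Lagrange interpolation formula with nodes -1, 0, 1, 3:
  L_0(x) = x(x - 1)(x - 3) / -8
  L_1(x) = (x + 1)(x - 1)(x - 3) / 3
  L_2(x) = (x + 1)x(x - 3) / -4
  L_3(x) = (x + 1)x(x - 1) / 24
Then q(x) = -7/2·L_0(x) + 5/2·L_1(x) - 3/2·L_2(x) - 175/2·L_3(x).
Expanding and collecting terms gives q(x) = -2x^3 - 5x^2 + 3x + 5/2.
Evaluating at x = 6: q(6) = -1183/2.

-1183/2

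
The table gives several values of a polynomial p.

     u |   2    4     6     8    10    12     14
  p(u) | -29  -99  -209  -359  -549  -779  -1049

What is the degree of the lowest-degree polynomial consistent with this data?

2

Forward differences of the values at u = 2, 4, 6, 8, 10, 12, 14:
  p  : -29  -99  -209  -359  -549  -779  -1049
  Δ  : -70  -110  -150  -190  -230  -270
  Δ^2: -40  -40  -40  -40  -40
  Δ^3: 0  0  0  0
  Δ^4: 0  0  0
  Δ^5: 0  0
  Δ^6: 0
The second differences are constant (-40) and nonzero, while all higher differences vanish, so the minimal degree is 2.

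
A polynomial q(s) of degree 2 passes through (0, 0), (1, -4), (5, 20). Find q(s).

Write q(s) = as^2 + bs + c. Substituting each data point gives a linear system:
  c = 0
  a + b + c = -4
  25a + 5b + c = 20
Solving the system yields a = 2, b = -6, c = 0.
So q(s) = 2s^2 - 6s.
Check: q(5) = 20. ✓

q(s) = 2s^2 - 6s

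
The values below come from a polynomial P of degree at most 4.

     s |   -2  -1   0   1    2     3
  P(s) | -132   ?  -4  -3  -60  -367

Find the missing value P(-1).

The 5 known points determine the degree-4 polynomial uniquely.
Write P(s) = as^4 + bs^3 + cs^2 + ds + e. Substituting each data point gives a linear system:
  16a - 8b + 4c - 2d + e = -132
  e = -4
  a + b + c + d + e = -3
  16a + 8b + 4c + 2d + e = -60
  81a + 27b + 9c + 3d + e = -367
Solving the system yields a = -6, b = 4, c = 1, d = 2, e = -4.
So P(s) = -6s⁴ + 4s³ + s² + 2s - 4.
Then P(-1) = -15.

-15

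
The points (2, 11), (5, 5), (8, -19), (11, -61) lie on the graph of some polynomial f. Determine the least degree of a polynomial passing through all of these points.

Forward differences of the values at u = 2, 5, 8, 11:
  f  : 11  5  -19  -61
  Δ  : -6  -24  -42
  Δ^2: -18  -18
  Δ^3: 0
The second differences are constant (-18) and nonzero, while all higher differences vanish, so the minimal degree is 2.

2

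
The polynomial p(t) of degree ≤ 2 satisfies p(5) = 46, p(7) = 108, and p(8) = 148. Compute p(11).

304

Using the Lagrange interpolation formula with nodes 5, 7, 8:
  L_0(t) = (t - 7)(t - 8) / 6
  L_1(t) = (t - 5)(t - 8) / -2
  L_2(t) = (t - 5)(t - 7) / 3
Then p(t) = 46·L_0(t) + 108·L_1(t) + 148·L_2(t).
Expanding and collecting terms gives p(t) = 3t² - 5t - 4.
Evaluating at t = 11: p(11) = 304.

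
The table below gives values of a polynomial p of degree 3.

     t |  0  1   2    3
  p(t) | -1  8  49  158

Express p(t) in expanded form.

p(t) = 6t^3 - 2t^2 + 5t - 1

Write p(t) = at^3 + bt^2 + ct + d. Substituting each data point gives a linear system:
  d = -1
  a + b + c + d = 8
  8a + 4b + 2c + d = 49
  27a + 9b + 3c + d = 158
Solving the system yields a = 6, b = -2, c = 5, d = -1.
So p(t) = 6t³ - 2t² + 5t - 1.
Check: p(0) = -1. ✓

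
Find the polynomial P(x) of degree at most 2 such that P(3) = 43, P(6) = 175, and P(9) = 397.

P(x) = 5x^2 - x + 1

Using the Lagrange interpolation formula with nodes 3, 6, 9:
  L_0(x) = (x - 6)(x - 9) / 18
  L_1(x) = (x - 3)(x - 9) / -9
  L_2(x) = (x - 3)(x - 6) / 18
Then P(x) = 43·L_0(x) + 175·L_1(x) + 397·L_2(x).
Expanding and collecting terms gives P(x) = 5x^2 - x + 1.
Check: P(6) = 175. ✓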